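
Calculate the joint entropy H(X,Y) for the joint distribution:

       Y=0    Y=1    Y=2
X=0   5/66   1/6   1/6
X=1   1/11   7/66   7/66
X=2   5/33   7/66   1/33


H(X,Y) = -Σ p(x,y) log₂ p(x,y)
  p(0,0)=5/66: -0.0758 × log₂(0.0758) = 0.2820
  p(0,1)=1/6: -0.1667 × log₂(0.1667) = 0.4308
  p(0,2)=1/6: -0.1667 × log₂(0.1667) = 0.4308
  p(1,0)=1/11: -0.0909 × log₂(0.0909) = 0.3145
  p(1,1)=7/66: -0.1061 × log₂(0.1061) = 0.3433
  p(1,2)=7/66: -0.1061 × log₂(0.1061) = 0.3433
  p(2,0)=5/33: -0.1515 × log₂(0.1515) = 0.4125
  p(2,1)=7/66: -0.1061 × log₂(0.1061) = 0.3433
  p(2,2)=1/33: -0.0303 × log₂(0.0303) = 0.1529
H(X,Y) = 3.0535 bits


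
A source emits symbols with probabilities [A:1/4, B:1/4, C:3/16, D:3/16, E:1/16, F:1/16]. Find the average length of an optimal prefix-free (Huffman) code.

Huffman tree construction:
Combine smallest probabilities repeatedly
Resulting codes:
  A: 01 (length 2)
  B: 10 (length 2)
  C: 111 (length 3)
  D: 00 (length 2)
  E: 1100 (length 4)
  F: 1101 (length 4)
Average length = Σ p(s) × length(s) = 2.4375 bits


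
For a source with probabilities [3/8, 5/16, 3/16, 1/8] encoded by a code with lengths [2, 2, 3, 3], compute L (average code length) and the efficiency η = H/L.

Average length L = Σ p_i × l_i = 2.3125 bits
Entropy H = 1.8829 bits
Efficiency η = H/L × 100% = 81.42%


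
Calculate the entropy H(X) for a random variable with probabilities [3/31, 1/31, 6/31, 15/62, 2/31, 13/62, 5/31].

H(X) = -Σ p(x) log₂ p(x)
  -3/31 × log₂(3/31) = 0.3261
  -1/31 × log₂(1/31) = 0.1598
  -6/31 × log₂(6/31) = 0.4586
  -15/62 × log₂(15/62) = 0.4953
  -2/31 × log₂(2/31) = 0.2551
  -13/62 × log₂(13/62) = 0.4726
  -5/31 × log₂(5/31) = 0.4246
H(X) = 2.5920 bits


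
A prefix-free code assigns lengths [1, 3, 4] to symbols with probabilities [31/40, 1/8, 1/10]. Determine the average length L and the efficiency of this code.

Average length L = Σ p_i × l_i = 1.5500 bits
Entropy H = 0.9922 bits
Efficiency η = H/L × 100% = 64.01%


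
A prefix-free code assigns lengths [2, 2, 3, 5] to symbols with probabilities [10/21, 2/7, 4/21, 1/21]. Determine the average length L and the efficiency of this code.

Average length L = Σ p_i × l_i = 2.3333 bits
Entropy H = 1.6909 bits
Efficiency η = H/L × 100% = 72.47%


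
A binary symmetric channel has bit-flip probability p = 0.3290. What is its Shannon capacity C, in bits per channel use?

For BSC with error probability p:
C = 1 - H(p) where H(p) is binary entropy
H(0.3290) = -0.3290 × log₂(0.3290) - 0.6710 × log₂(0.6710)
H(p) = 0.9139
C = 1 - 0.9139 = 0.0861 bits/use


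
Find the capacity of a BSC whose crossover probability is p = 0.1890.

For BSC with error probability p:
C = 1 - H(p) where H(p) is binary entropy
H(0.1890) = -0.1890 × log₂(0.1890) - 0.8110 × log₂(0.8110)
H(p) = 0.6994
C = 1 - 0.6994 = 0.3006 bits/use


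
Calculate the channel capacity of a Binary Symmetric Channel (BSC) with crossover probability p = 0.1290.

For BSC with error probability p:
C = 1 - H(p) where H(p) is binary entropy
H(0.1290) = -0.1290 × log₂(0.1290) - 0.8710 × log₂(0.8710)
H(p) = 0.5547
C = 1 - 0.5547 = 0.4453 bits/use


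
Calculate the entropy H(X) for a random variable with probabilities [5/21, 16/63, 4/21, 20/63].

H(X) = -Σ p(x) log₂ p(x)
  -5/21 × log₂(5/21) = 0.4929
  -16/63 × log₂(16/63) = 0.5022
  -4/21 × log₂(4/21) = 0.4557
  -20/63 × log₂(20/63) = 0.5255
H(X) = 1.9763 bits


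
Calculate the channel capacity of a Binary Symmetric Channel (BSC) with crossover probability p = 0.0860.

For BSC with error probability p:
C = 1 - H(p) where H(p) is binary entropy
H(0.0860) = -0.0860 × log₂(0.0860) - 0.9140 × log₂(0.9140)
H(p) = 0.4230
C = 1 - 0.4230 = 0.5770 bits/use


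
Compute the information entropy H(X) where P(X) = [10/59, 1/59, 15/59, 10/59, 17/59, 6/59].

H(X) = -Σ p(x) log₂ p(x)
  -10/59 × log₂(10/59) = 0.4340
  -1/59 × log₂(1/59) = 0.0997
  -15/59 × log₂(15/59) = 0.5023
  -10/59 × log₂(10/59) = 0.4340
  -17/59 × log₂(17/59) = 0.5173
  -6/59 × log₂(6/59) = 0.3354
H(X) = 2.3227 bits


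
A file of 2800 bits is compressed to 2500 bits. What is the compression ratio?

Compression ratio = Original / Compressed
= 2800 / 2500 = 1.12:1


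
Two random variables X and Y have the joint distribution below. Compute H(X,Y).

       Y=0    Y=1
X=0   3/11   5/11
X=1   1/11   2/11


H(X,Y) = -Σ p(x,y) log₂ p(x,y)
  p(0,0)=3/11: -0.2727 × log₂(0.2727) = 0.5112
  p(0,1)=5/11: -0.4545 × log₂(0.4545) = 0.5170
  p(1,0)=1/11: -0.0909 × log₂(0.0909) = 0.3145
  p(1,1)=2/11: -0.1818 × log₂(0.1818) = 0.4472
H(X,Y) = 1.7899 bits


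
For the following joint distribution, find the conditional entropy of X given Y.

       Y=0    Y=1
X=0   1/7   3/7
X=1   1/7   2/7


H(X|Y) = Σ_y p(y) H(X|Y=y)
  p(Y=0) = 2/7, H(X|Y=0) = 1.0000
  p(Y=1) = 5/7, H(X|Y=1) = 0.9710
H(X|Y) = 0.2857×1.0000 + 0.7143×0.9710 = 0.9793 bits


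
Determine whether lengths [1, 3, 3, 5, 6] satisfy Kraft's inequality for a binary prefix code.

Kraft inequality: Σ 2^(-l_i) ≤ 1 for prefix-free code
Calculating: 2^(-1) + 2^(-3) + 2^(-3) + 2^(-5) + 2^(-6)
= 0.5 + 0.125 + 0.125 + 0.03125 + 0.015625
= 0.7969
Since 0.7969 ≤ 1, prefix-free code exists


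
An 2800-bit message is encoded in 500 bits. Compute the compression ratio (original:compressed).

Compression ratio = Original / Compressed
= 2800 / 500 = 5.60:1


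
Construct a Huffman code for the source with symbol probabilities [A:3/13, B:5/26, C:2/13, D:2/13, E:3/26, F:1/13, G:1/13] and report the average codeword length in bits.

Huffman tree construction:
Combine smallest probabilities repeatedly
Resulting codes:
  A: 01 (length 2)
  B: 00 (length 2)
  C: 101 (length 3)
  D: 110 (length 3)
  E: 100 (length 3)
  F: 1110 (length 4)
  G: 1111 (length 4)
Average length = Σ p(s) × length(s) = 2.7308 bits


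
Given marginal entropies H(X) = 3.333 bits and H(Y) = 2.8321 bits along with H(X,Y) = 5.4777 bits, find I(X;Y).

I(X;Y) = H(X) + H(Y) - H(X,Y)
I(X;Y) = 3.333 + 2.8321 - 5.4777 = 0.6874 bits


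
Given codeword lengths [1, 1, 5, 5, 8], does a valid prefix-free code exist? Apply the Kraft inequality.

Kraft inequality: Σ 2^(-l_i) ≤ 1 for prefix-free code
Calculating: 2^(-1) + 2^(-1) + 2^(-5) + 2^(-5) + 2^(-8)
= 0.5 + 0.5 + 0.03125 + 0.03125 + 0.00390625
= 1.0664
Since 1.0664 > 1, prefix-free code does not exist


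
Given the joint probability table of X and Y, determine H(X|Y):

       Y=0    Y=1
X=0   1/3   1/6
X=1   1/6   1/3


H(X|Y) = Σ_y p(y) H(X|Y=y)
  p(Y=0) = 1/2, H(X|Y=0) = 0.9183
  p(Y=1) = 1/2, H(X|Y=1) = 0.9183
H(X|Y) = 0.5000×0.9183 + 0.5000×0.9183 = 0.9183 bits


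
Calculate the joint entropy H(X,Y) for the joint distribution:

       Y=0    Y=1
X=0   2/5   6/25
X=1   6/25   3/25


H(X,Y) = -Σ p(x,y) log₂ p(x,y)
  p(0,0)=2/5: -0.4000 × log₂(0.4000) = 0.5288
  p(0,1)=6/25: -0.2400 × log₂(0.2400) = 0.4941
  p(1,0)=6/25: -0.2400 × log₂(0.2400) = 0.4941
  p(1,1)=3/25: -0.1200 × log₂(0.1200) = 0.3671
H(X,Y) = 1.8841 bits


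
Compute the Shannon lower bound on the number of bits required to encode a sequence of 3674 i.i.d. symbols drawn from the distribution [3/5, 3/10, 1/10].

Entropy H = 1.2955 bits/symbol
Minimum bits = H × n = 1.2955 × 3674
= 4759.53 bits


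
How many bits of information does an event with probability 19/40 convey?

Information content I(x) = -log₂(p(x))
I = -log₂(19/40) = -log₂(0.4750)
I = 1.0740 bits


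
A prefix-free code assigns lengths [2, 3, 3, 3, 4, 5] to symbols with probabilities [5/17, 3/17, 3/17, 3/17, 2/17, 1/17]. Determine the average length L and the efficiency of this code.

Average length L = Σ p_i × l_i = 2.9412 bits
Entropy H = 2.4478 bits
Efficiency η = H/L × 100% = 83.23%


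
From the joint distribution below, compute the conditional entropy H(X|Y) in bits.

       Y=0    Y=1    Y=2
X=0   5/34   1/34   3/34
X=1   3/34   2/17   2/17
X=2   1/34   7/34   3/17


H(X|Y) = Σ_y p(y) H(X|Y=y)
  p(Y=0) = 9/34, H(X|Y=0) = 1.3516
  p(Y=1) = 6/17, H(X|Y=1) = 1.2807
  p(Y=2) = 13/34, H(X|Y=2) = 1.5262
H(X|Y) = 0.2647×1.3516 + 0.3529×1.2807 + 0.3824×1.5262 = 1.3934 bits


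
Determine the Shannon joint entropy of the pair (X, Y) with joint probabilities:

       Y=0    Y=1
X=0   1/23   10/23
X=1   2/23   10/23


H(X,Y) = -Σ p(x,y) log₂ p(x,y)
  p(0,0)=1/23: -0.0435 × log₂(0.0435) = 0.1967
  p(0,1)=10/23: -0.4348 × log₂(0.4348) = 0.5224
  p(1,0)=2/23: -0.0870 × log₂(0.0870) = 0.3064
  p(1,1)=10/23: -0.4348 × log₂(0.4348) = 0.5224
H(X,Y) = 1.5480 bits


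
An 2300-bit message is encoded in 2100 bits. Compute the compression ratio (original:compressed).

Compression ratio = Original / Compressed
= 2300 / 2100 = 1.10:1


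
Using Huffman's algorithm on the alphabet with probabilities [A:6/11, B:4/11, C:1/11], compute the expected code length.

Huffman tree construction:
Combine smallest probabilities repeatedly
Resulting codes:
  A: 1 (length 1)
  B: 01 (length 2)
  C: 00 (length 2)
Average length = Σ p(s) × length(s) = 1.4545 bits


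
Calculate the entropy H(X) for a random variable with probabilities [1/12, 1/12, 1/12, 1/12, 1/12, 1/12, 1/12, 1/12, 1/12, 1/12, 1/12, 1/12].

H(X) = -Σ p(x) log₂ p(x)
  -1/12 × log₂(1/12) = 0.2987
  -1/12 × log₂(1/12) = 0.2987
  -1/12 × log₂(1/12) = 0.2987
  -1/12 × log₂(1/12) = 0.2987
  -1/12 × log₂(1/12) = 0.2987
  -1/12 × log₂(1/12) = 0.2987
  -1/12 × log₂(1/12) = 0.2987
  -1/12 × log₂(1/12) = 0.2987
  -1/12 × log₂(1/12) = 0.2987
  -1/12 × log₂(1/12) = 0.2987
  -1/12 × log₂(1/12) = 0.2987
  -1/12 × log₂(1/12) = 0.2987
H(X) = 3.5850 bits


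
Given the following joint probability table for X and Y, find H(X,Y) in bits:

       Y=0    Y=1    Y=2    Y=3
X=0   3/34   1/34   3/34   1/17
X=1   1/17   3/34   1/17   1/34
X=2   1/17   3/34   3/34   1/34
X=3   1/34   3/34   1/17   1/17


H(X,Y) = -Σ p(x,y) log₂ p(x,y)
  p(0,0)=3/34: -0.0882 × log₂(0.0882) = 0.3090
  p(0,1)=1/34: -0.0294 × log₂(0.0294) = 0.1496
  p(0,2)=3/34: -0.0882 × log₂(0.0882) = 0.3090
  p(0,3)=1/17: -0.0588 × log₂(0.0588) = 0.2404
  p(1,0)=1/17: -0.0588 × log₂(0.0588) = 0.2404
  p(1,1)=3/34: -0.0882 × log₂(0.0882) = 0.3090
  p(1,2)=1/17: -0.0588 × log₂(0.0588) = 0.2404
  p(1,3)=1/34: -0.0294 × log₂(0.0294) = 0.1496
  p(2,0)=1/17: -0.0588 × log₂(0.0588) = 0.2404
  p(2,1)=3/34: -0.0882 × log₂(0.0882) = 0.3090
  p(2,2)=3/34: -0.0882 × log₂(0.0882) = 0.3090
  p(2,3)=1/34: -0.0294 × log₂(0.0294) = 0.1496
  p(3,0)=1/34: -0.0294 × log₂(0.0294) = 0.1496
  p(3,1)=3/34: -0.0882 × log₂(0.0882) = 0.3090
  p(3,2)=1/17: -0.0588 × log₂(0.0588) = 0.2404
  p(3,3)=1/17: -0.0588 × log₂(0.0588) = 0.2404
H(X,Y) = 3.8954 bits


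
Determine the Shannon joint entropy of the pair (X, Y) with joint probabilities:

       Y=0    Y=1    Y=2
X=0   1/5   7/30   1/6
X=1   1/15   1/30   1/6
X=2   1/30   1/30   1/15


H(X,Y) = -Σ p(x,y) log₂ p(x,y)
  p(0,0)=1/5: -0.2000 × log₂(0.2000) = 0.4644
  p(0,1)=7/30: -0.2333 × log₂(0.2333) = 0.4899
  p(0,2)=1/6: -0.1667 × log₂(0.1667) = 0.4308
  p(1,0)=1/15: -0.0667 × log₂(0.0667) = 0.2605
  p(1,1)=1/30: -0.0333 × log₂(0.0333) = 0.1636
  p(1,2)=1/6: -0.1667 × log₂(0.1667) = 0.4308
  p(2,0)=1/30: -0.0333 × log₂(0.0333) = 0.1636
  p(2,1)=1/30: -0.0333 × log₂(0.0333) = 0.1636
  p(2,2)=1/15: -0.0667 × log₂(0.0667) = 0.2605
H(X,Y) = 2.8275 bits


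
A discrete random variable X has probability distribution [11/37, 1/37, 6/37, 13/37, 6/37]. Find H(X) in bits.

H(X) = -Σ p(x) log₂ p(x)
  -11/37 × log₂(11/37) = 0.5203
  -1/37 × log₂(1/37) = 0.1408
  -6/37 × log₂(6/37) = 0.4256
  -13/37 × log₂(13/37) = 0.5302
  -6/37 × log₂(6/37) = 0.4256
H(X) = 2.0425 bits


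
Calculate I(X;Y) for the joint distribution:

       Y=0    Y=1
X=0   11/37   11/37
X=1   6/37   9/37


H(X) = 0.9740, H(Y) = 0.9953, H(X,Y) = 1.9622
I(X;Y) = H(X) + H(Y) - H(X,Y) = 0.0070 bits


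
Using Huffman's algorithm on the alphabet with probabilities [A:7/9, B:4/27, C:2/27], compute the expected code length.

Huffman tree construction:
Combine smallest probabilities repeatedly
Resulting codes:
  A: 1 (length 1)
  B: 01 (length 2)
  C: 00 (length 2)
Average length = Σ p(s) × length(s) = 1.2222 bits


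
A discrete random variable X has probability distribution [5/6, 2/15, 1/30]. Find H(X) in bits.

H(X) = -Σ p(x) log₂ p(x)
  -5/6 × log₂(5/6) = 0.2192
  -2/15 × log₂(2/15) = 0.3876
  -1/30 × log₂(1/30) = 0.1636
H(X) = 0.7703 bits


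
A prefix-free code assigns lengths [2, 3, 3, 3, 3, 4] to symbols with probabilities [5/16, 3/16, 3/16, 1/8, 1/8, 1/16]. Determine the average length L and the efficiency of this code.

Average length L = Σ p_i × l_i = 2.7500 bits
Entropy H = 2.4300 bits
Efficiency η = H/L × 100% = 88.36%


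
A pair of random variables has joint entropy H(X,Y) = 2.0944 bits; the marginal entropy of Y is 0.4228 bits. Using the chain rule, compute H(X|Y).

Chain rule: H(X,Y) = H(X|Y) + H(Y)
H(X|Y) = H(X,Y) - H(Y) = 2.0944 - 0.4228 = 1.6716 bits


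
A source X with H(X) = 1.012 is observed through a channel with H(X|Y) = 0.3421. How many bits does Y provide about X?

I(X;Y) = H(X) - H(X|Y)
I(X;Y) = 1.012 - 0.3421 = 0.6699 bits


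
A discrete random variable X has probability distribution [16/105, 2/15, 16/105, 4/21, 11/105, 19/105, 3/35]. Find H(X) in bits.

H(X) = -Σ p(x) log₂ p(x)
  -16/105 × log₂(16/105) = 0.4136
  -2/15 × log₂(2/15) = 0.3876
  -16/105 × log₂(16/105) = 0.4136
  -4/21 × log₂(4/21) = 0.4557
  -11/105 × log₂(11/105) = 0.3410
  -19/105 × log₂(19/105) = 0.4463
  -3/35 × log₂(3/35) = 0.3038
H(X) = 2.7615 bits


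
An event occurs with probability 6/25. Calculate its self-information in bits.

Information content I(x) = -log₂(p(x))
I = -log₂(6/25) = -log₂(0.2400)
I = 2.0589 bits


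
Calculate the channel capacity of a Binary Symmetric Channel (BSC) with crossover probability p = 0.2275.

For BSC with error probability p:
C = 1 - H(p) where H(p) is binary entropy
H(0.2275) = -0.2275 × log₂(0.2275) - 0.7725 × log₂(0.7725)
H(p) = 0.7736
C = 1 - 0.7736 = 0.2264 bits/use


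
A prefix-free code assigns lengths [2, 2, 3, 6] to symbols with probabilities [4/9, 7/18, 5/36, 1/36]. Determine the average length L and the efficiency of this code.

Average length L = Σ p_i × l_i = 2.2500 bits
Entropy H = 1.5890 bits
Efficiency η = H/L × 100% = 70.62%


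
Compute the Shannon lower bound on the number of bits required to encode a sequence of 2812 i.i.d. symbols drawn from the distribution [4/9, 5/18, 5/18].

Entropy H = 1.5466 bits/symbol
Minimum bits = H × n = 1.5466 × 2812
= 4349.13 bits


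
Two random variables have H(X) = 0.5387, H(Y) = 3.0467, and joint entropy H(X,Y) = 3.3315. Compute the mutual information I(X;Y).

I(X;Y) = H(X) + H(Y) - H(X,Y)
I(X;Y) = 0.5387 + 3.0467 - 3.3315 = 0.2539 bits


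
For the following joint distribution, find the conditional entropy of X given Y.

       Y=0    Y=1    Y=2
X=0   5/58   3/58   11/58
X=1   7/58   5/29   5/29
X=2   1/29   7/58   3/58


H(X|Y) = Σ_y p(y) H(X|Y=y)
  p(Y=0) = 7/29, H(X|Y=0) = 1.4316
  p(Y=1) = 10/29, H(X|Y=1) = 1.4406
  p(Y=2) = 12/29, H(X|Y=2) = 1.4171
H(X|Y) = 0.2414×1.4316 + 0.3448×1.4406 + 0.4138×1.4171 = 1.4287 bits


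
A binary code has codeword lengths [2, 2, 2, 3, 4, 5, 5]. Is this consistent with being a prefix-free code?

Kraft inequality: Σ 2^(-l_i) ≤ 1 for prefix-free code
Calculating: 2^(-2) + 2^(-2) + 2^(-2) + 2^(-3) + 2^(-4) + 2^(-5) + 2^(-5)
= 0.25 + 0.25 + 0.25 + 0.125 + 0.0625 + 0.03125 + 0.03125
= 1.0000
Since 1.0000 ≤ 1, prefix-free code exists


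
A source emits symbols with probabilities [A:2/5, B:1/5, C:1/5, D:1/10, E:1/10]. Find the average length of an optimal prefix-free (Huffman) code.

Huffman tree construction:
Combine smallest probabilities repeatedly
Resulting codes:
  A: 11 (length 2)
  B: 00 (length 2)
  C: 01 (length 2)
  D: 100 (length 3)
  E: 101 (length 3)
Average length = Σ p(s) × length(s) = 2.2000 bits


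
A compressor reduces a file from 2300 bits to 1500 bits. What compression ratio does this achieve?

Compression ratio = Original / Compressed
= 2300 / 1500 = 1.53:1


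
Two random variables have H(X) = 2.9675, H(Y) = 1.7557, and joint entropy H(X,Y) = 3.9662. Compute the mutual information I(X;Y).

I(X;Y) = H(X) + H(Y) - H(X,Y)
I(X;Y) = 2.9675 + 1.7557 - 3.9662 = 0.757 bits


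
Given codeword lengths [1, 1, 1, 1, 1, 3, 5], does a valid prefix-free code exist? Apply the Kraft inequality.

Kraft inequality: Σ 2^(-l_i) ≤ 1 for prefix-free code
Calculating: 2^(-1) + 2^(-1) + 2^(-1) + 2^(-1) + 2^(-1) + 2^(-3) + 2^(-5)
= 0.5 + 0.5 + 0.5 + 0.5 + 0.5 + 0.125 + 0.03125
= 2.6562
Since 2.6562 > 1, prefix-free code does not exist


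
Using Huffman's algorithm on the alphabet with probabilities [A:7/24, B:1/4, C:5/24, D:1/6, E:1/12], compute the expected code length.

Huffman tree construction:
Combine smallest probabilities repeatedly
Resulting codes:
  A: 11 (length 2)
  B: 01 (length 2)
  C: 00 (length 2)
  D: 101 (length 3)
  E: 100 (length 3)
Average length = Σ p(s) × length(s) = 2.2500 bits


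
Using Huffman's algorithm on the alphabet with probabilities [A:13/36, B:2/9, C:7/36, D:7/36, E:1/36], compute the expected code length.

Huffman tree construction:
Combine smallest probabilities repeatedly
Resulting codes:
  A: 11 (length 2)
  B: 01 (length 2)
  C: 101 (length 3)
  D: 00 (length 2)
  E: 100 (length 3)
Average length = Σ p(s) × length(s) = 2.2222 bits


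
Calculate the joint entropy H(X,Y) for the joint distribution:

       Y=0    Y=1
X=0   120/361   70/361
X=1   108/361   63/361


H(X,Y) = -Σ p(x,y) log₂ p(x,y)
  p(0,0)=120/361: -0.3324 × log₂(0.3324) = 0.5282
  p(0,1)=70/361: -0.1939 × log₂(0.1939) = 0.4589
  p(1,0)=108/361: -0.2992 × log₂(0.2992) = 0.5208
  p(1,1)=63/361: -0.1745 × log₂(0.1745) = 0.4395
H(X,Y) = 1.9475 bits


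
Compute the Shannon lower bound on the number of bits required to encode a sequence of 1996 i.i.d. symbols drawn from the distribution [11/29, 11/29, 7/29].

Entropy H = 1.5559 bits/symbol
Minimum bits = H × n = 1.5559 × 1996
= 3105.67 bits


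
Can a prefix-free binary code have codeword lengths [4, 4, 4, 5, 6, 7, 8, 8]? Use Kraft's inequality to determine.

Kraft inequality: Σ 2^(-l_i) ≤ 1 for prefix-free code
Calculating: 2^(-4) + 2^(-4) + 2^(-4) + 2^(-5) + 2^(-6) + 2^(-7) + 2^(-8) + 2^(-8)
= 0.0625 + 0.0625 + 0.0625 + 0.03125 + 0.015625 + 0.0078125 + 0.00390625 + 0.00390625
= 0.2500
Since 0.2500 ≤ 1, prefix-free code exists


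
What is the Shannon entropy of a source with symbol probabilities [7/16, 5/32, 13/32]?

H(X) = -Σ p(x) log₂ p(x)
  -7/16 × log₂(7/16) = 0.5218
  -5/32 × log₂(5/32) = 0.4184
  -13/32 × log₂(13/32) = 0.5279
H(X) = 1.4682 bits


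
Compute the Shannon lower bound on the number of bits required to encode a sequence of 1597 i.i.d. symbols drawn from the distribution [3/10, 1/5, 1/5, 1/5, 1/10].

Entropy H = 2.2464 bits/symbol
Minimum bits = H × n = 2.2464 × 1597
= 3587.56 bits


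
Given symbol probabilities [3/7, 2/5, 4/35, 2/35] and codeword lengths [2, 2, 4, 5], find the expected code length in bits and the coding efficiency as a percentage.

Average length L = Σ p_i × l_i = 2.4000 bits
Entropy H = 1.6462 bits
Efficiency η = H/L × 100% = 68.59%


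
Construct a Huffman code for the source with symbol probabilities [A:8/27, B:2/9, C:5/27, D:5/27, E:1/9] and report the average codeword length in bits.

Huffman tree construction:
Combine smallest probabilities repeatedly
Resulting codes:
  A: 10 (length 2)
  B: 01 (length 2)
  C: 111 (length 3)
  D: 00 (length 2)
  E: 110 (length 3)
Average length = Σ p(s) × length(s) = 2.2963 bits


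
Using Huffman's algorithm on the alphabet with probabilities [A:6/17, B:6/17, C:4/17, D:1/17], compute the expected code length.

Huffman tree construction:
Combine smallest probabilities repeatedly
Resulting codes:
  A: 11 (length 2)
  B: 0 (length 1)
  C: 101 (length 3)
  D: 100 (length 3)
Average length = Σ p(s) × length(s) = 1.9412 bits


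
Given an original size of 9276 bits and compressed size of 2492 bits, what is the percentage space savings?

Space savings = (1 - Compressed/Original) × 100%
= (1 - 2492/9276) × 100%
= 73.13%


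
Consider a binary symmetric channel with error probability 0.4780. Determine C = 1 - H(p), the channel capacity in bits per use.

For BSC with error probability p:
C = 1 - H(p) where H(p) is binary entropy
H(0.4780) = -0.4780 × log₂(0.4780) - 0.5220 × log₂(0.5220)
H(p) = 0.9986
C = 1 - 0.9986 = 0.0014 bits/use


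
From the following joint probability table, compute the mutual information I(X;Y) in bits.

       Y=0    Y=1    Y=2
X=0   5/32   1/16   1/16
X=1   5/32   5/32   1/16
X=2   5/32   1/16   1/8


H(X) = 1.5749, H(Y) = 1.5271, H(X,Y) = 3.0488
I(X;Y) = H(X) + H(Y) - H(X,Y) = 0.0532 bits


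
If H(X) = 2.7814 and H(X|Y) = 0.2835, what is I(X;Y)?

I(X;Y) = H(X) - H(X|Y)
I(X;Y) = 2.7814 - 0.2835 = 2.4979 bits


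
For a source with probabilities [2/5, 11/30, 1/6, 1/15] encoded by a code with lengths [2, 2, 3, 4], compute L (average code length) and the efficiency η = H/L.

Average length L = Σ p_i × l_i = 2.3000 bits
Entropy H = 1.7508 bits
Efficiency η = H/L × 100% = 76.12%


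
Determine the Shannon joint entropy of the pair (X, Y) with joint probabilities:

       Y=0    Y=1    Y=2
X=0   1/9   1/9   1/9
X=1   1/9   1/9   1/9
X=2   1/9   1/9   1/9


H(X,Y) = -Σ p(x,y) log₂ p(x,y)
  p(0,0)=1/9: -0.1111 × log₂(0.1111) = 0.3522
  p(0,1)=1/9: -0.1111 × log₂(0.1111) = 0.3522
  p(0,2)=1/9: -0.1111 × log₂(0.1111) = 0.3522
  p(1,0)=1/9: -0.1111 × log₂(0.1111) = 0.3522
  p(1,1)=1/9: -0.1111 × log₂(0.1111) = 0.3522
  p(1,2)=1/9: -0.1111 × log₂(0.1111) = 0.3522
  p(2,0)=1/9: -0.1111 × log₂(0.1111) = 0.3522
  p(2,1)=1/9: -0.1111 × log₂(0.1111) = 0.3522
  p(2,2)=1/9: -0.1111 × log₂(0.1111) = 0.3522
H(X,Y) = 3.1699 bits


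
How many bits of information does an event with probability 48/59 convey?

Information content I(x) = -log₂(p(x))
I = -log₂(48/59) = -log₂(0.8136)
I = 0.2977 bits


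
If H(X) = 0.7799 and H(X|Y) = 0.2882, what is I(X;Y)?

I(X;Y) = H(X) - H(X|Y)
I(X;Y) = 0.7799 - 0.2882 = 0.4917 bits


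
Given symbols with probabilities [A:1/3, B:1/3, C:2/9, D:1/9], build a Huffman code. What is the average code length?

Huffman tree construction:
Combine smallest probabilities repeatedly
Resulting codes:
  A: 10 (length 2)
  B: 11 (length 2)
  C: 01 (length 2)
  D: 00 (length 2)
Average length = Σ p(s) × length(s) = 2.0000 bits


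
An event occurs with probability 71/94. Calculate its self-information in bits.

Information content I(x) = -log₂(p(x))
I = -log₂(71/94) = -log₂(0.7553)
I = 0.4048 bits


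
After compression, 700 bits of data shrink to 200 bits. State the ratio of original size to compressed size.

Compression ratio = Original / Compressed
= 700 / 200 = 3.50:1


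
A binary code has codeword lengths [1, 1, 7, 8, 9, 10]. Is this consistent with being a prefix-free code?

Kraft inequality: Σ 2^(-l_i) ≤ 1 for prefix-free code
Calculating: 2^(-1) + 2^(-1) + 2^(-7) + 2^(-8) + 2^(-9) + 2^(-10)
= 0.5 + 0.5 + 0.0078125 + 0.00390625 + 0.001953125 + 0.0009765625
= 1.0146
Since 1.0146 > 1, prefix-free code does not exist


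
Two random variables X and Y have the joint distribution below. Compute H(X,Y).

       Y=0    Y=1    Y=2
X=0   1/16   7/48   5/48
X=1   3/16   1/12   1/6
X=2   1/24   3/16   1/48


H(X,Y) = -Σ p(x,y) log₂ p(x,y)
  p(0,0)=1/16: -0.0625 × log₂(0.0625) = 0.2500
  p(0,1)=7/48: -0.1458 × log₂(0.1458) = 0.4051
  p(0,2)=5/48: -0.1042 × log₂(0.1042) = 0.3399
  p(1,0)=3/16: -0.1875 × log₂(0.1875) = 0.4528
  p(1,1)=1/12: -0.0833 × log₂(0.0833) = 0.2987
  p(1,2)=1/6: -0.1667 × log₂(0.1667) = 0.4308
  p(2,0)=1/24: -0.0417 × log₂(0.0417) = 0.1910
  p(2,1)=3/16: -0.1875 × log₂(0.1875) = 0.4528
  p(2,2)=1/48: -0.0208 × log₂(0.0208) = 0.1164
H(X,Y) = 2.9376 bits


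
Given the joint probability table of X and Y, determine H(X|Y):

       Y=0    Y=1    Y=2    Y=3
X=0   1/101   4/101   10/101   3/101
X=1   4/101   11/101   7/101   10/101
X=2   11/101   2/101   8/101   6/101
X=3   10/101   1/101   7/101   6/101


H(X|Y) = Σ_y p(y) H(X|Y=y)
  p(Y=0) = 26/101, H(X|Y=0) = 1.6515
  p(Y=1) = 18/101, H(X|Y=1) = 1.5003
  p(Y=2) = 32/101, H(X|Y=2) = 1.9837
  p(Y=3) = 25/101, H(X|Y=3) = 1.8841
H(X|Y) = 0.2574×1.6515 + 0.1782×1.5003 + 0.3168×1.9837 + 0.2475×1.8841 = 1.7874 bits


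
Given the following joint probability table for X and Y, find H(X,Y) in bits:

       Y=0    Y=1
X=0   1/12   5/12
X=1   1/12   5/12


H(X,Y) = -Σ p(x,y) log₂ p(x,y)
  p(0,0)=1/12: -0.0833 × log₂(0.0833) = 0.2987
  p(0,1)=5/12: -0.4167 × log₂(0.4167) = 0.5263
  p(1,0)=1/12: -0.0833 × log₂(0.0833) = 0.2987
  p(1,1)=5/12: -0.4167 × log₂(0.4167) = 0.5263
H(X,Y) = 1.6500 bits


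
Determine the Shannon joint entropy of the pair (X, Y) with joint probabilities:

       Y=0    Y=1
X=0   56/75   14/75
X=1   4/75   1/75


H(X,Y) = -Σ p(x,y) log₂ p(x,y)
  p(0,0)=56/75: -0.7467 × log₂(0.7467) = 0.3147
  p(0,1)=14/75: -0.1867 × log₂(0.1867) = 0.4520
  p(1,0)=4/75: -0.0533 × log₂(0.0533) = 0.2255
  p(1,1)=1/75: -0.0133 × log₂(0.0133) = 0.0831
H(X,Y) = 1.0753 bits


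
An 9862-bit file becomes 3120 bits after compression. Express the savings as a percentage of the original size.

Space savings = (1 - Compressed/Original) × 100%
= (1 - 3120/9862) × 100%
= 68.36%


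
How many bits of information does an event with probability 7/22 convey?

Information content I(x) = -log₂(p(x))
I = -log₂(7/22) = -log₂(0.3182)
I = 1.6521 bits


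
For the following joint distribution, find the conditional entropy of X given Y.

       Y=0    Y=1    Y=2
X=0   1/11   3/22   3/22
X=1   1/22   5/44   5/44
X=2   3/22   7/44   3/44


H(X|Y) = Σ_y p(y) H(X|Y=y)
  p(Y=0) = 3/11, H(X|Y=0) = 1.4591
  p(Y=1) = 9/22, H(X|Y=1) = 1.5715
  p(Y=2) = 7/22, H(X|Y=2) = 1.5306
H(X|Y) = 0.2727×1.4591 + 0.4091×1.5715 + 0.3182×1.5306 = 1.5279 bits


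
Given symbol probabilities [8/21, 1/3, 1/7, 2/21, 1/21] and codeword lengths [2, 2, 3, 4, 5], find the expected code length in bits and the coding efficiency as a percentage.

Average length L = Σ p_i × l_i = 2.4762 bits
Entropy H = 1.9920 bits
Efficiency η = H/L × 100% = 80.45%


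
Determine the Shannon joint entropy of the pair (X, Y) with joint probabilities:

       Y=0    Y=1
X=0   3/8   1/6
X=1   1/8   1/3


H(X,Y) = -Σ p(x,y) log₂ p(x,y)
  p(0,0)=3/8: -0.3750 × log₂(0.3750) = 0.5306
  p(0,1)=1/6: -0.1667 × log₂(0.1667) = 0.4308
  p(1,0)=1/8: -0.1250 × log₂(0.1250) = 0.3750
  p(1,1)=1/3: -0.3333 × log₂(0.3333) = 0.5283
H(X,Y) = 1.8648 bits


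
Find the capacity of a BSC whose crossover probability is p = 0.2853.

For BSC with error probability p:
C = 1 - H(p) where H(p) is binary entropy
H(0.2853) = -0.2853 × log₂(0.2853) - 0.7147 × log₂(0.7147)
H(p) = 0.8626
C = 1 - 0.8626 = 0.1374 bits/use


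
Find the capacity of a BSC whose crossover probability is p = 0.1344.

For BSC with error probability p:
C = 1 - H(p) where H(p) is binary entropy
H(0.1344) = -0.1344 × log₂(0.1344) - 0.8656 × log₂(0.8656)
H(p) = 0.5694
C = 1 - 0.5694 = 0.4306 bits/use


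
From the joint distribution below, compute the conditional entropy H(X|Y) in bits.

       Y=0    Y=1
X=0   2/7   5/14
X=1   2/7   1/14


H(X|Y) = Σ_y p(y) H(X|Y=y)
  p(Y=0) = 4/7, H(X|Y=0) = 1.0000
  p(Y=1) = 3/7, H(X|Y=1) = 0.6500
H(X|Y) = 0.5714×1.0000 + 0.4286×0.6500 = 0.8500 bits


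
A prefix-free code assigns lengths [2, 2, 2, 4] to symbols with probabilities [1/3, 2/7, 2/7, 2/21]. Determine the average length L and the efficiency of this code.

Average length L = Σ p_i × l_i = 2.1905 bits
Entropy H = 1.8842 bits
Efficiency η = H/L × 100% = 86.02%


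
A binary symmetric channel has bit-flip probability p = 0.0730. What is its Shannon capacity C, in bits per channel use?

For BSC with error probability p:
C = 1 - H(p) where H(p) is binary entropy
H(0.0730) = -0.0730 × log₂(0.0730) - 0.9270 × log₂(0.9270)
H(p) = 0.3770
C = 1 - 0.3770 = 0.6230 bits/use


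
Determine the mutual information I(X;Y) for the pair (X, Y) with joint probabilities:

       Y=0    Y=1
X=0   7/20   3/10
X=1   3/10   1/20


H(X) = 0.9341, H(Y) = 0.9341, H(X,Y) = 1.7884
I(X;Y) = H(X) + H(Y) - H(X,Y) = 0.0798 bits


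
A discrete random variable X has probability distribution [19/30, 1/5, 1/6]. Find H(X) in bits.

H(X) = -Σ p(x) log₂ p(x)
  -19/30 × log₂(19/30) = 0.4173
  -1/5 × log₂(1/5) = 0.4644
  -1/6 × log₂(1/6) = 0.4308
H(X) = 1.3126 bits


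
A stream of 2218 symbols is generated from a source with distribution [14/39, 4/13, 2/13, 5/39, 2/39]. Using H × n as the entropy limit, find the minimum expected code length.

Entropy H = 2.0689 bits/symbol
Minimum bits = H × n = 2.0689 × 2218
= 4588.91 bits


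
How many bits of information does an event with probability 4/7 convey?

Information content I(x) = -log₂(p(x))
I = -log₂(4/7) = -log₂(0.5714)
I = 0.8074 bits


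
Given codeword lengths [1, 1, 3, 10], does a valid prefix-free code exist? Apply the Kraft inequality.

Kraft inequality: Σ 2^(-l_i) ≤ 1 for prefix-free code
Calculating: 2^(-1) + 2^(-1) + 2^(-3) + 2^(-10)
= 0.5 + 0.5 + 0.125 + 0.0009765625
= 1.1260
Since 1.1260 > 1, prefix-free code does not exist


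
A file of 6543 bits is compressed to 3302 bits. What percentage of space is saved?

Space savings = (1 - Compressed/Original) × 100%
= (1 - 3302/6543) × 100%
= 49.53%


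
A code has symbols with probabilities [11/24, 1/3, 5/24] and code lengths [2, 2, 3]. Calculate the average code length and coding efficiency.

Average length L = Σ p_i × l_i = 2.2083 bits
Entropy H = 1.5157 bits
Efficiency η = H/L × 100% = 68.63%


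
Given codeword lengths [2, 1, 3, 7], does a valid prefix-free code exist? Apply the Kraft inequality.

Kraft inequality: Σ 2^(-l_i) ≤ 1 for prefix-free code
Calculating: 2^(-2) + 2^(-1) + 2^(-3) + 2^(-7)
= 0.25 + 0.5 + 0.125 + 0.0078125
= 0.8828
Since 0.8828 ≤ 1, prefix-free code exists


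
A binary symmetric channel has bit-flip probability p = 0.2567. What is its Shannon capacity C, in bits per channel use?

For BSC with error probability p:
C = 1 - H(p) where H(p) is binary entropy
H(0.2567) = -0.2567 × log₂(0.2567) - 0.7433 × log₂(0.7433)
H(p) = 0.8217
C = 1 - 0.8217 = 0.1783 bits/use


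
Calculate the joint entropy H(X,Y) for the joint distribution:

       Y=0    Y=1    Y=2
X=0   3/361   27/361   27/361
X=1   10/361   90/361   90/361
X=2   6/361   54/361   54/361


H(X,Y) = -Σ p(x,y) log₂ p(x,y)
  p(0,0)=3/361: -0.0083 × log₂(0.0083) = 0.0574
  p(0,1)=27/361: -0.0748 × log₂(0.0748) = 0.2798
  p(0,2)=27/361: -0.0748 × log₂(0.0748) = 0.2798
  p(1,0)=10/361: -0.0277 × log₂(0.0277) = 0.1433
  p(1,1)=90/361: -0.2493 × log₂(0.2493) = 0.4996
  p(1,2)=90/361: -0.2493 × log₂(0.2493) = 0.4996
  p(2,0)=6/361: -0.0166 × log₂(0.0166) = 0.0982
  p(2,1)=54/361: -0.1496 × log₂(0.1496) = 0.4100
  p(2,2)=54/361: -0.1496 × log₂(0.1496) = 0.4100
H(X,Y) = 2.6778 bits


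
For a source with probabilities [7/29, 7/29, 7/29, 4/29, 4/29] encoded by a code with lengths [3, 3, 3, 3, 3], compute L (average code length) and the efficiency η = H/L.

Average length L = Σ p_i × l_i = 3.0000 bits
Entropy H = 2.2733 bits
Efficiency η = H/L × 100% = 75.78%


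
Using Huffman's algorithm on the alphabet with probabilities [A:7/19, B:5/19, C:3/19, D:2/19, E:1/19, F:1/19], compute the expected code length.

Huffman tree construction:
Combine smallest probabilities repeatedly
Resulting codes:
  A: 11 (length 2)
  B: 10 (length 2)
  C: 00 (length 2)
  D: 010 (length 3)
  E: 0110 (length 4)
  F: 0111 (length 4)
Average length = Σ p(s) × length(s) = 2.3158 bits


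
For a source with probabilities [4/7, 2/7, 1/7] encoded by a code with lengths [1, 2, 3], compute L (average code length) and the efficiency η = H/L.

Average length L = Σ p_i × l_i = 1.5714 bits
Entropy H = 1.3788 bits
Efficiency η = H/L × 100% = 87.74%


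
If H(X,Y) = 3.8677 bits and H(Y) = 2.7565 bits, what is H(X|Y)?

Chain rule: H(X,Y) = H(X|Y) + H(Y)
H(X|Y) = H(X,Y) - H(Y) = 3.8677 - 2.7565 = 1.1112 bits


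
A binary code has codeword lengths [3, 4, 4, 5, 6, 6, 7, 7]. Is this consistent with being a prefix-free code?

Kraft inequality: Σ 2^(-l_i) ≤ 1 for prefix-free code
Calculating: 2^(-3) + 2^(-4) + 2^(-4) + 2^(-5) + 2^(-6) + 2^(-6) + 2^(-7) + 2^(-7)
= 0.125 + 0.0625 + 0.0625 + 0.03125 + 0.015625 + 0.015625 + 0.0078125 + 0.0078125
= 0.3281
Since 0.3281 ≤ 1, prefix-free code exists


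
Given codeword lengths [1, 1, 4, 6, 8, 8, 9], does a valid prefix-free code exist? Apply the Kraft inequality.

Kraft inequality: Σ 2^(-l_i) ≤ 1 for prefix-free code
Calculating: 2^(-1) + 2^(-1) + 2^(-4) + 2^(-6) + 2^(-8) + 2^(-8) + 2^(-9)
= 0.5 + 0.5 + 0.0625 + 0.015625 + 0.00390625 + 0.00390625 + 0.001953125
= 1.0879
Since 1.0879 > 1, prefix-free code does not exist


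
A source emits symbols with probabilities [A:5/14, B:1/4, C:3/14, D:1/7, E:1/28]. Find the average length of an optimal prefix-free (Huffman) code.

Huffman tree construction:
Combine smallest probabilities repeatedly
Resulting codes:
  A: 11 (length 2)
  B: 10 (length 2)
  C: 01 (length 2)
  D: 001 (length 3)
  E: 000 (length 3)
Average length = Σ p(s) × length(s) = 2.1786 bits


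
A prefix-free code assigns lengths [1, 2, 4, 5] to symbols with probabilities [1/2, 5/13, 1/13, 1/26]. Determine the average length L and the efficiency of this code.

Average length L = Σ p_i × l_i = 1.7692 bits
Entropy H = 1.4956 bits
Efficiency η = H/L × 100% = 84.54%


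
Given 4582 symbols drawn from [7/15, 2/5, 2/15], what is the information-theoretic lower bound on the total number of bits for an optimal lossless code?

Entropy H = 1.4295 bits/symbol
Minimum bits = H × n = 1.4295 × 4582
= 6549.85 bits


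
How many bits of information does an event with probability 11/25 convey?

Information content I(x) = -log₂(p(x))
I = -log₂(11/25) = -log₂(0.4400)
I = 1.1844 bits


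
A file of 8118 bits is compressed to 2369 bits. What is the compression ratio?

Compression ratio = Original / Compressed
= 8118 / 2369 = 3.43:1


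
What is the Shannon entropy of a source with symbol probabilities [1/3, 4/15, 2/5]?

H(X) = -Σ p(x) log₂ p(x)
  -1/3 × log₂(1/3) = 0.5283
  -4/15 × log₂(4/15) = 0.5085
  -2/5 × log₂(2/5) = 0.5288
H(X) = 1.5656 bits


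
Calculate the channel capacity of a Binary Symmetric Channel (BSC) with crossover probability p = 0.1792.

For BSC with error probability p:
C = 1 - H(p) where H(p) is binary entropy
H(0.1792) = -0.1792 × log₂(0.1792) - 0.8208 × log₂(0.8208)
H(p) = 0.6783
C = 1 - 0.6783 = 0.3217 bits/use


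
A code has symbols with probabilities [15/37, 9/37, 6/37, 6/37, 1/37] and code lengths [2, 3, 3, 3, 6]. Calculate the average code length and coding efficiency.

Average length L = Σ p_i × l_i = 2.6757 bits
Entropy H = 2.0161 bits
Efficiency η = H/L × 100% = 75.35%


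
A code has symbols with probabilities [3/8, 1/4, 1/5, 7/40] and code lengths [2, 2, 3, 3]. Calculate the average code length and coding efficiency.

Average length L = Σ p_i × l_i = 2.3750 bits
Entropy H = 1.9351 bits
Efficiency η = H/L × 100% = 81.48%


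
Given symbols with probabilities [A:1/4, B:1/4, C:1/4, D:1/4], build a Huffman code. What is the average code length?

Huffman tree construction:
Combine smallest probabilities repeatedly
Resulting codes:
  A: 00 (length 2)
  B: 01 (length 2)
  C: 10 (length 2)
  D: 11 (length 2)
Average length = Σ p(s) × length(s) = 2.0000 bits


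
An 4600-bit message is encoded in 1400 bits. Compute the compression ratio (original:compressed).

Compression ratio = Original / Compressed
= 4600 / 1400 = 3.29:1


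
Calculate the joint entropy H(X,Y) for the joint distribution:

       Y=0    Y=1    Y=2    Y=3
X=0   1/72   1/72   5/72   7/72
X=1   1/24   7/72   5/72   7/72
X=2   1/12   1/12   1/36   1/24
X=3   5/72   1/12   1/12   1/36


H(X,Y) = -Σ p(x,y) log₂ p(x,y)
  p(0,0)=1/72: -0.0139 × log₂(0.0139) = 0.0857
  p(0,1)=1/72: -0.0139 × log₂(0.0139) = 0.0857
  p(0,2)=5/72: -0.0694 × log₂(0.0694) = 0.2672
  p(0,3)=7/72: -0.0972 × log₂(0.0972) = 0.3269
  p(1,0)=1/24: -0.0417 × log₂(0.0417) = 0.1910
  p(1,1)=7/72: -0.0972 × log₂(0.0972) = 0.3269
  p(1,2)=5/72: -0.0694 × log₂(0.0694) = 0.2672
  p(1,3)=7/72: -0.0972 × log₂(0.0972) = 0.3269
  p(2,0)=1/12: -0.0833 × log₂(0.0833) = 0.2987
  p(2,1)=1/12: -0.0833 × log₂(0.0833) = 0.2987
  p(2,2)=1/36: -0.0278 × log₂(0.0278) = 0.1436
  p(2,3)=1/24: -0.0417 × log₂(0.0417) = 0.1910
  p(3,0)=5/72: -0.0694 × log₂(0.0694) = 0.2672
  p(3,1)=1/12: -0.0833 × log₂(0.0833) = 0.2987
  p(3,2)=1/12: -0.0833 × log₂(0.0833) = 0.2987
  p(3,3)=1/36: -0.0278 × log₂(0.0278) = 0.1436
H(X,Y) = 3.8181 bits


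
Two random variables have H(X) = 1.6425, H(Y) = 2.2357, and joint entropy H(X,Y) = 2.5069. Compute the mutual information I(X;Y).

I(X;Y) = H(X) + H(Y) - H(X,Y)
I(X;Y) = 1.6425 + 2.2357 - 2.5069 = 1.3713 bits


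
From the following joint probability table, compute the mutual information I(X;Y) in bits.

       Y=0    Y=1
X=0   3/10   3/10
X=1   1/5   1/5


H(X) = 0.9710, H(Y) = 1.0000, H(X,Y) = 1.9710
I(X;Y) = H(X) + H(Y) - H(X,Y) = 0.0000 bits


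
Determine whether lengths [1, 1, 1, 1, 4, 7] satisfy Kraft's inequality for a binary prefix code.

Kraft inequality: Σ 2^(-l_i) ≤ 1 for prefix-free code
Calculating: 2^(-1) + 2^(-1) + 2^(-1) + 2^(-1) + 2^(-4) + 2^(-7)
= 0.5 + 0.5 + 0.5 + 0.5 + 0.0625 + 0.0078125
= 2.0703
Since 2.0703 > 1, prefix-free code does not exist


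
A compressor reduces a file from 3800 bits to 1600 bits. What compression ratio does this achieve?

Compression ratio = Original / Compressed
= 3800 / 1600 = 2.38:1


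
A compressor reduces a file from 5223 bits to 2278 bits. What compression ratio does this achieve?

Compression ratio = Original / Compressed
= 5223 / 2278 = 2.29:1


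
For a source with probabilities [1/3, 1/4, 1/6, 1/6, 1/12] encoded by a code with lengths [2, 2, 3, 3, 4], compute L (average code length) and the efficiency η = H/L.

Average length L = Σ p_i × l_i = 2.5000 bits
Entropy H = 2.1887 bits
Efficiency η = H/L × 100% = 87.55%


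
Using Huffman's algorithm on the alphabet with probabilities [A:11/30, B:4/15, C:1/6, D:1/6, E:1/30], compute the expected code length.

Huffman tree construction:
Combine smallest probabilities repeatedly
Resulting codes:
  A: 11 (length 2)
  B: 10 (length 2)
  C: 011 (length 3)
  D: 00 (length 2)
  E: 010 (length 3)
Average length = Σ p(s) × length(s) = 2.2000 bits


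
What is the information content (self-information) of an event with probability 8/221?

Information content I(x) = -log₂(p(x))
I = -log₂(8/221) = -log₂(0.0362)
I = 4.7879 bits


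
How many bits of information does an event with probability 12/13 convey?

Information content I(x) = -log₂(p(x))
I = -log₂(12/13) = -log₂(0.9231)
I = 0.1155 bits


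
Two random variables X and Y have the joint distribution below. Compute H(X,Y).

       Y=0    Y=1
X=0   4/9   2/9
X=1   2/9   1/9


H(X,Y) = -Σ p(x,y) log₂ p(x,y)
  p(0,0)=4/9: -0.4444 × log₂(0.4444) = 0.5200
  p(0,1)=2/9: -0.2222 × log₂(0.2222) = 0.4822
  p(1,0)=2/9: -0.2222 × log₂(0.2222) = 0.4822
  p(1,1)=1/9: -0.1111 × log₂(0.1111) = 0.3522
H(X,Y) = 1.8366 bits
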